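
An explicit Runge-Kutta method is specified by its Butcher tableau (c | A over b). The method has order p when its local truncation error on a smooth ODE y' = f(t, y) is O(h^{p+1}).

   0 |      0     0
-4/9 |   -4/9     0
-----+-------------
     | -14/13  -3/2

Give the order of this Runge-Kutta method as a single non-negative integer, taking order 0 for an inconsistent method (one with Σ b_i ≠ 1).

b = (-14/13, -3/2)
c = (0, -4/9)
Σ b_i: (-14/13)·1 + (-3/2)·1 = -67/26 ≠ 1 ⇒ order 0.

0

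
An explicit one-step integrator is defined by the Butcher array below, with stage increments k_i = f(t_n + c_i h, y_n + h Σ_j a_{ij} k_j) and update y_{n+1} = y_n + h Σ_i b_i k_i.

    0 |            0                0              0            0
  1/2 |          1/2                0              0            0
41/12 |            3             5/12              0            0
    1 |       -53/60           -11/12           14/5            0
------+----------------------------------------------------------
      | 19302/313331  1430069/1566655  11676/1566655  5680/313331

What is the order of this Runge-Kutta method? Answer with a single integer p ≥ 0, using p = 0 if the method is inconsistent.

b = (19302/313331, 1430069/1566655, 11676/1566655, 5680/313331)
c = (0, 1/2, 41/12, 1)
Ac = (0, 0, 5/24, 1093/120)
Σ b_i: 19302/313331·1 + 1430069/1566655·1 + 11676/1566655·1 + 5680/313331·1 = 1 ✓
b·c: 1430069/1566655·1/2 + 11676/1566655·41/12 + 5680/313331·1 = 1/2 ✓
b·c²: 1430069/1566655·1/4 + 11676/1566655·1681/144 + 5680/313331·1 = 1/3 ✓
b·Ac: 11676/1566655·5/24 + 5680/313331·1093/120 = 1/6 ✓
b·c³: 1430069/1566655·1/8 + 11676/1566655·68921/1728 + 5680/313331·1 = 19378195/45119664 ≠ 1/4 ⇒ order 3.
b·(c∘Ac): 11676/1566655·205/288 + 5680/313331·1093/120 = 1281541/7519944 ≠ 1/8
b·Ac²: 11676/1566655·5/48 + 5680/313331·23369/720 = 6645553/11279916 ≠ 1/12
b·A²c: 5680/313331·7/12 = 9940/939993 ≠ 1/24

3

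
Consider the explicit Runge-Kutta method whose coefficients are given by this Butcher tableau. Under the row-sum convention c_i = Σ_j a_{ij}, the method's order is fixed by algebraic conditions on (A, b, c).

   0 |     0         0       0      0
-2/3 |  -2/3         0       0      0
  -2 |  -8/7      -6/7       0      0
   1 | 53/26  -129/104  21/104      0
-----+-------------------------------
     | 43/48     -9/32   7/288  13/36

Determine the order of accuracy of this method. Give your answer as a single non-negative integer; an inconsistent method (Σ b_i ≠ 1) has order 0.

4

b = (43/48, -9/32, 7/288, 13/36)
c = (0, -2/3, -2, 1)
Ac = (0, 0, 4/7, 11/26)
Σ b_i: 43/48·1 + (-9/32)·1 + 7/288·1 + 13/36·1 = 1 ✓
b·c: (-9/32)·(-2/3) + 7/288·(-2) + 13/36·1 = 1/2 ✓
b·c²: (-9/32)·4/9 + 7/288·4 + 13/36·1 = 1/3 ✓
b·Ac: 7/288·4/7 + 13/36·11/26 = 1/6 ✓
b·c³: (-9/32)·(-8/27) + 7/288·(-8) + 13/36·1 = 1/4 ✓
b·(c∘Ac): 7/288·(-8/7) + 13/36·11/26 = 1/8 ✓
b·Ac²: 7/288·(-8/21) + 13/36·10/39 = 1/12 ✓
b·A²c: 13/36·3/26 = 1/24 ✓; 4 stages ⇒ order 4.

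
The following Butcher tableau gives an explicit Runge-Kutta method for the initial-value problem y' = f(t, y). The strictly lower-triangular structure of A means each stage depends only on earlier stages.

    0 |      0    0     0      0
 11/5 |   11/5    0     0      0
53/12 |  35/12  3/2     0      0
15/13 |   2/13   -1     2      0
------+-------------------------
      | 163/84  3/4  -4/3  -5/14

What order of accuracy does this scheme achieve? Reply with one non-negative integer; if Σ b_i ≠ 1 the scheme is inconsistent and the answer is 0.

1

b = (163/84, 3/4, -4/3, -5/14)
c = (0, 11/5, 53/12, 15/13)
Ac = (0, 0, 33/10, 199/30)
Σ b_i: 163/84·1 + 3/4·1 + (-4/3)·1 + (-5/14)·1 = 1 ✓
b·c: 3/4·11/5 + (-4/3)·53/12 + (-5/14)·15/13 = -76183/16380 ≠ 1/2 ⇒ order 1.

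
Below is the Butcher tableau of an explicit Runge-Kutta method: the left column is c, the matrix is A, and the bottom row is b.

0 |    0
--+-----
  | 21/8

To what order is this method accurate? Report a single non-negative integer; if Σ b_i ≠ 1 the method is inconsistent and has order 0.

b = (21/8)
c = (0)
Σ b_i: 21/8·1 = 21/8 ≠ 1 ⇒ order 0.

0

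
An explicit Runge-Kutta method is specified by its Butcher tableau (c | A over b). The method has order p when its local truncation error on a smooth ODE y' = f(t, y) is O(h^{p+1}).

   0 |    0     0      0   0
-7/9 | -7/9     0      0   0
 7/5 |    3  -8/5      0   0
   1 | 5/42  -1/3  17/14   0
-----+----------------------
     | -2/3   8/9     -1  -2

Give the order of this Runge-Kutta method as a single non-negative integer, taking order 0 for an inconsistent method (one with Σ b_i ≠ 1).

b = (-2/3, 8/9, -1, -2)
c = (0, -7/9, 7/5, 1)
Ac = (0, 0, 56/45, 529/270)
Σ b_i: (-2/3)·1 + 8/9·1 + (-1)·1 + (-2)·1 = -25/9 ≠ 1 ⇒ order 0.

0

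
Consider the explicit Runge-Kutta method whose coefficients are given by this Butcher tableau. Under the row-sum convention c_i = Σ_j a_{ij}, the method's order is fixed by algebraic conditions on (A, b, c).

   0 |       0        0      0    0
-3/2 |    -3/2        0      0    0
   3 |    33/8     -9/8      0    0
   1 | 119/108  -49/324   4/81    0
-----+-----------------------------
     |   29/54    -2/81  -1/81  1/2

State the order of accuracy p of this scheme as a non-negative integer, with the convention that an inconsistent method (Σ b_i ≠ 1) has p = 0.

b = (29/54, -2/81, -1/81, 1/2)
c = (0, -3/2, 3, 1)
Ac = (0, 0, 27/16, 3/8)
Σ b_i: 29/54·1 + (-2/81)·1 + (-1/81)·1 + 1/2·1 = 1 ✓
b·c: (-2/81)·(-3/2) + (-1/81)·3 + 1/2·1 = 1/2 ✓
b·c²: (-2/81)·9/4 + (-1/81)·9 + 1/2·1 = 1/3 ✓
b·Ac: (-1/81)·27/16 + 1/2·3/8 = 1/6 ✓
b·c³: (-2/81)·(-27/8) + (-1/81)·27 + 1/2·1 = 1/4 ✓
b·(c∘Ac): (-1/81)·81/16 + 1/2·3/8 = 1/8 ✓
b·Ac²: (-1/81)·(-81/32) + 1/2·5/48 = 1/12 ✓
b·A²c: 1/2·1/12 = 1/24 ✓; 4 stages ⇒ order 4.

4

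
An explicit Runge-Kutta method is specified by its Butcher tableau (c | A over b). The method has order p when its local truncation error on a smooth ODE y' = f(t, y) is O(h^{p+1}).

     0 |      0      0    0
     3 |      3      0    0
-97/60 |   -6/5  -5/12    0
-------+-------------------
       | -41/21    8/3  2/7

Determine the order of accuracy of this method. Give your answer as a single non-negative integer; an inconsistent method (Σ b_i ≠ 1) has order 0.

1

b = (-41/21, 8/3, 2/7)
c = (0, 3, -97/60)
Ac = (0, 0, -5/4)
Σ b_i: (-41/21)·1 + 8/3·1 + 2/7·1 = 1 ✓
b·c: 8/3·3 + 2/7·(-97/60) = 1583/210 ≠ 1/2 ⇒ order 1.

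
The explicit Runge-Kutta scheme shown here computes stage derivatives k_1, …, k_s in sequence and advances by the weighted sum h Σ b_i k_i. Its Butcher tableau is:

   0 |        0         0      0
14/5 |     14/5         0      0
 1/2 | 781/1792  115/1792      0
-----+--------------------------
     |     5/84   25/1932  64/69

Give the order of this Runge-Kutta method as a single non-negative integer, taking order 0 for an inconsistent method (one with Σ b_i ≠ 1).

3

b = (5/84, 25/1932, 64/69)
c = (0, 14/5, 1/2)
Ac = (0, 0, 23/128)
Σ b_i: 5/84·1 + 25/1932·1 + 64/69·1 = 1 ✓
b·c: 25/1932·14/5 + 64/69·1/2 = 1/2 ✓
b·c²: 25/1932·196/25 + 64/69·1/4 = 1/3 ✓
b·Ac: 64/69·23/128 = 1/6 ✓; 3 stages ⇒ order 3.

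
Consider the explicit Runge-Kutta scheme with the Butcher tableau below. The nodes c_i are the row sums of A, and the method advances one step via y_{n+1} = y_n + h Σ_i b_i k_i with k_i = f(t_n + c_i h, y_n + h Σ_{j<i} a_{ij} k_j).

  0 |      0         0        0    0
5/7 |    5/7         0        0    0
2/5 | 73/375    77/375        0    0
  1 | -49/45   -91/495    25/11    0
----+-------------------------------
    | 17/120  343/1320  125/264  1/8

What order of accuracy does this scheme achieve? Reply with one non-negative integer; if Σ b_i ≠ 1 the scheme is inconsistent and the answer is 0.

4

b = (17/120, 343/1320, 125/264, 1/8)
c = (0, 5/7, 2/5, 1)
Ac = (0, 0, 11/75, 7/9)
Σ b_i: 17/120·1 + 343/1320·1 + 125/264·1 + 1/8·1 = 1 ✓
b·c: 343/1320·5/7 + 125/264·2/5 + 1/8·1 = 1/2 ✓
b·c²: 343/1320·25/49 + 125/264·4/25 + 1/8·1 = 1/3 ✓
b·Ac: 125/264·11/75 + 1/8·7/9 = 1/6 ✓
b·c³: 343/1320·125/343 + 125/264·8/125 + 1/8·1 = 1/4 ✓
b·(c∘Ac): 125/264·22/375 + 1/8·7/9 = 1/8 ✓
b·Ac²: 125/264·11/105 + 1/8·17/63 = 1/12 ✓
b·A²c: 1/8·1/3 = 1/24 ✓; 4 stages ⇒ order 4.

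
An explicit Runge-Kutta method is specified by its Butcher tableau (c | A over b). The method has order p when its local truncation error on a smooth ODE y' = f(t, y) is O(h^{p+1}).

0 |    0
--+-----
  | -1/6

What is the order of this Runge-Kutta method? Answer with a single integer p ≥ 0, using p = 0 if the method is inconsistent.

b = (-1/6)
c = (0)
Σ b_i: (-1/6)·1 = -1/6 ≠ 1 ⇒ order 0.

0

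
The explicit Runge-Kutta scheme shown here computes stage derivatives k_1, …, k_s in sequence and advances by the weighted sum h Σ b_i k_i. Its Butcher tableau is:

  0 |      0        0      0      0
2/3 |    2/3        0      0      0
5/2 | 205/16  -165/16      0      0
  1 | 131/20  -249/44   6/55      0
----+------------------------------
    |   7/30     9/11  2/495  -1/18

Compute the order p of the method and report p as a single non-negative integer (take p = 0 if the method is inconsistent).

b = (7/30, 9/11, 2/495, -1/18)
c = (0, 2/3, 5/2, 1)
Ac = (0, 0, -55/8, -7/2)
Σ b_i: 7/30·1 + 9/11·1 + 2/495·1 + (-1/18)·1 = 1 ✓
b·c: 9/11·2/3 + 2/495·5/2 + (-1/18)·1 = 1/2 ✓
b·c²: 9/11·4/9 + 2/495·25/4 + (-1/18)·1 = 1/3 ✓
b·Ac: 2/495·(-55/8) + (-1/18)·(-7/2) = 1/6 ✓
b·c³: 9/11·8/27 + 2/495·125/8 + (-1/18)·1 = 1/4 ✓
b·(c∘Ac): 2/495·(-275/16) + (-1/18)·(-7/2) = 1/8 ✓
b·Ac²: 2/495·(-55/12) + (-1/18)·(-11/6) = 1/12 ✓
b·A²c: (-1/18)·(-3/4) = 1/24 ✓; 4 stages ⇒ order 4.

4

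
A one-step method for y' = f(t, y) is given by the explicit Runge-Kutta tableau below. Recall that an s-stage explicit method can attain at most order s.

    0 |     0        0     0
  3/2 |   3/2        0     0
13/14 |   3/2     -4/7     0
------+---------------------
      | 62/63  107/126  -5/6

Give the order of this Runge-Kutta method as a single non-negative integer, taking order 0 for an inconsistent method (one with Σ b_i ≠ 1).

2

b = (62/63, 107/126, -5/6)
c = (0, 3/2, 13/14)
Ac = (0, 0, -6/7)
Σ b_i: 62/63·1 + 107/126·1 + (-5/6)·1 = 1 ✓
b·c: 107/126·3/2 + (-5/6)·13/14 = 1/2 ✓
b·c²: 107/126·9/4 + (-5/6)·169/196 = 701/588 ≠ 1/3 ⇒ order 2.
b·Ac: (-5/6)·(-6/7) = 5/7 ≠ 1/6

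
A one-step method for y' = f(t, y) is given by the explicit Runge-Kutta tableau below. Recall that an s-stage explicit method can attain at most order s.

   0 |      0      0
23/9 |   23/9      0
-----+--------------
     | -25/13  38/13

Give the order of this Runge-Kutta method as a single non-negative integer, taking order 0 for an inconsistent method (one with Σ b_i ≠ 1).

b = (-25/13, 38/13)
c = (0, 23/9)
Σ b_i: (-25/13)·1 + 38/13·1 = 1 ✓
b·c: 38/13·23/9 = 874/117 ≠ 1/2 ⇒ order 1.

1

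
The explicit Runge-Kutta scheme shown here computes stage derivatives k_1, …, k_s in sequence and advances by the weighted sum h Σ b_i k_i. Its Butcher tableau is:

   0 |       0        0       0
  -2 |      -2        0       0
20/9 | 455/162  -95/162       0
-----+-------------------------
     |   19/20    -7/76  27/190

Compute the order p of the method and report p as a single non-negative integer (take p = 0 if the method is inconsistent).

3

b = (19/20, -7/76, 27/190)
c = (0, -2, 20/9)
Ac = (0, 0, 95/81)
Σ b_i: 19/20·1 + (-7/76)·1 + 27/190·1 = 1 ✓
b·c: (-7/76)·(-2) + 27/190·20/9 = 1/2 ✓
b·c²: (-7/76)·4 + 27/190·400/81 = 1/3 ✓
b·Ac: 27/190·95/81 = 1/6 ✓; 3 stages ⇒ order 3.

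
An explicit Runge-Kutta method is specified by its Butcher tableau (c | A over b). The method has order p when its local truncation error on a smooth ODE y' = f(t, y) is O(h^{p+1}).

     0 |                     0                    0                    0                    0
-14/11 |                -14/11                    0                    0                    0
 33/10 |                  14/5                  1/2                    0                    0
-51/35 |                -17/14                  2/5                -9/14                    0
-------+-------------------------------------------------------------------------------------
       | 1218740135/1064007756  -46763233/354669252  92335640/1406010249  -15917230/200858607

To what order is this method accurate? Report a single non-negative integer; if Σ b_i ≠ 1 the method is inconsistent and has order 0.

b = (1218740135/1064007756, -46763233/354669252, 92335640/1406010249, -15917230/200858607)
c = (0, -14/11, 33/10, -51/35)
Ac = (0, 0, -7/11, -4051/1540)
Σ b_i: 1218740135/1064007756·1 + (-46763233/354669252)·1 + 92335640/1406010249·1 + (-15917230/200858607)·1 = 1 ✓
b·c: (-46763233/354669252)·(-14/11) + 92335640/1406010249·33/10 + (-15917230/200858607)·(-51/35) = 1/2 ✓
b·c²: (-46763233/354669252)·196/121 + 92335640/1406010249·1089/100 + (-15917230/200858607)·2601/1225 = 1/3 ✓
b·Ac: 92335640/1406010249·(-7/11) + (-15917230/200858607)·(-4051/1540) = 1/6 ✓
b·c³: (-46763233/354669252)·(-2744/1331) + 92335640/1406010249·35937/1000 + (-15917230/200858607)·(-132651/42875) = 70152842297/24383511075 ≠ 1/4 ⇒ order 3.
b·(c∘Ac): 92335640/1406010249·(-21/10) + (-15917230/200858607)·206601/53900 = -205130113/464447830 ≠ 1/8
b·Ac²: 92335640/1406010249·98/121 + (-15917230/200858607)·(-1076161/169400) = 8198822813/14729631180 ≠ 1/12
b·A²c: (-15917230/200858607)·9/22 = -7958615/245493853 ≠ 1/24

3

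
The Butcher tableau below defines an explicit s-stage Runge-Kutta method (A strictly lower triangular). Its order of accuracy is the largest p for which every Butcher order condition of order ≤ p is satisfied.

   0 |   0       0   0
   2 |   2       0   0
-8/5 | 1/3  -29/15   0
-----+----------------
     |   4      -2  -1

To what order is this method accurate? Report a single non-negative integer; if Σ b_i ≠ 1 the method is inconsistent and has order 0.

b = (4, -2, -1)
c = (0, 2, -8/5)
Ac = (0, 0, -58/15)
Σ b_i: 4·1 + (-2)·1 + (-1)·1 = 1 ✓
b·c: (-2)·2 + (-1)·(-8/5) = -12/5 ≠ 1/2 ⇒ order 1.

1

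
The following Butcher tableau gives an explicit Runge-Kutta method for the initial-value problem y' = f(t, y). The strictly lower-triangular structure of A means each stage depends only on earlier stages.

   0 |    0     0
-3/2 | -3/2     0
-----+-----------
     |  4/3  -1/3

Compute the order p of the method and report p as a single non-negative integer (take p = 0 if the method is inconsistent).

2

b = (4/3, -1/3)
c = (0, -3/2)
Σ b_i: 4/3·1 + (-1/3)·1 = 1 ✓
b·c: (-1/3)·(-3/2) = 1/2 ✓; 2 stages ⇒ order 2.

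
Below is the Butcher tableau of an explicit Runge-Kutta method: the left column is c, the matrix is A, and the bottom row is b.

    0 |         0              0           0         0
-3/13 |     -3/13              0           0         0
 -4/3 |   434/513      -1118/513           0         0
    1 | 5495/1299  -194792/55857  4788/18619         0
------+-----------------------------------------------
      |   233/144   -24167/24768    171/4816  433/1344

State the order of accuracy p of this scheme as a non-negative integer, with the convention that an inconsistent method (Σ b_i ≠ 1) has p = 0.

4

b = (233/144, -24167/24768, 171/4816, 433/1344)
c = (0, -3/13, -4/3, 1)
Ac = (0, 0, 86/171, 200/433)
Σ b_i: 233/144·1 + (-24167/24768)·1 + 171/4816·1 + 433/1344·1 = 1 ✓
b·c: (-24167/24768)·(-3/13) + 171/4816·(-4/3) + 433/1344·1 = 1/2 ✓
b·c²: (-24167/24768)·9/169 + 171/4816·16/9 + 433/1344·1 = 1/3 ✓
b·Ac: 171/4816·86/171 + 433/1344·200/433 = 1/6 ✓
b·c³: (-24167/24768)·(-27/2197) + 171/4816·(-64/27) + 433/1344·1 = 1/4 ✓
b·(c∘Ac): 171/4816·(-344/513) + 433/1344·200/433 = 1/8 ✓
b·Ac²: 171/4816·(-86/741) + 433/1344·1528/5629 = 1/12 ✓
b·A²c: 433/1344·56/433 = 1/24 ✓; 4 stages ⇒ order 4.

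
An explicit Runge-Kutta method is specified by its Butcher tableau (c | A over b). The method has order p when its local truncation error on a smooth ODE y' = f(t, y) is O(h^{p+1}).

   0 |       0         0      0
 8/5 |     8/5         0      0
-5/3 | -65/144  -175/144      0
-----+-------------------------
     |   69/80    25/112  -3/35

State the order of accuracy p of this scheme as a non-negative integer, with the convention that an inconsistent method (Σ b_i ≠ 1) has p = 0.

b = (69/80, 25/112, -3/35)
c = (0, 8/5, -5/3)
Ac = (0, 0, -35/18)
Σ b_i: 69/80·1 + 25/112·1 + (-3/35)·1 = 1 ✓
b·c: 25/112·8/5 + (-3/35)·(-5/3) = 1/2 ✓
b·c²: 25/112·64/25 + (-3/35)·25/9 = 1/3 ✓
b·Ac: (-3/35)·(-35/18) = 1/6 ✓; 3 stages ⇒ order 3.

3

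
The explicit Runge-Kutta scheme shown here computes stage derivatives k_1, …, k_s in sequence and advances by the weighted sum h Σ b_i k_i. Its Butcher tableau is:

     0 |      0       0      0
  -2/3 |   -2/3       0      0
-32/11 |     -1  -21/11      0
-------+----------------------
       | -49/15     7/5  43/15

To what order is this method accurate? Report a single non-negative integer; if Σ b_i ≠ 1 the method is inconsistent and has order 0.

1

b = (-49/15, 7/5, 43/15)
c = (0, -2/3, -32/11)
Ac = (0, 0, 14/11)
Σ b_i: (-49/15)·1 + 7/5·1 + 43/15·1 = 1 ✓
b·c: 7/5·(-2/3) + 43/15·(-32/11) = -102/11 ≠ 1/2 ⇒ order 1.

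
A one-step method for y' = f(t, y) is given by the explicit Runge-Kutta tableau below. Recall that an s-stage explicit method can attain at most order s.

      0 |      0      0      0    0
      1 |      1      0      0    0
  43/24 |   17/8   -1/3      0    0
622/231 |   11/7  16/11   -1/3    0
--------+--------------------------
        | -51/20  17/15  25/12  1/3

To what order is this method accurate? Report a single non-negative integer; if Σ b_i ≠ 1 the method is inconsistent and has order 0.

b = (-51/20, 17/15, 25/12, 1/3)
c = (0, 1, 43/24, 622/231)
Ac = (0, 0, -1/3, 679/792)
Σ b_i: (-51/20)·1 + 17/15·1 + 25/12·1 + 1/3·1 = 1 ✓
b·c: 17/15·1 + 25/12·43/24 + 1/3·622/231 = 639059/110880 ≠ 1/2 ⇒ order 1.

1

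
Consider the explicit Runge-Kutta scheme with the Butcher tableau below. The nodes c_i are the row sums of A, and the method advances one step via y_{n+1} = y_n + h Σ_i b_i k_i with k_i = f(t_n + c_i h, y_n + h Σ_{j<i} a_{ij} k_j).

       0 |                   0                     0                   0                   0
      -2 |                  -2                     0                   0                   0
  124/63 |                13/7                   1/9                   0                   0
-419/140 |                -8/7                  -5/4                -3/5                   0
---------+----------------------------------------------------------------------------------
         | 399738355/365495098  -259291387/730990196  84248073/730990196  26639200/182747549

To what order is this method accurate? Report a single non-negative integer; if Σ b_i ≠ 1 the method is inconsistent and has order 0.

b = (399738355/365495098, -259291387/730990196, 84248073/730990196, 26639200/182747549)
c = (0, -2, 124/63, -419/140)
Ac = (0, 0, -2/9, 277/210)
Σ b_i: 399738355/365495098·1 + (-259291387/730990196)·1 + 84248073/730990196·1 + 26639200/182747549·1 = 1 ✓
b·c: (-259291387/730990196)·(-2) + 84248073/730990196·124/63 + 26639200/182747549·(-419/140) = 1/2 ✓
b·c²: (-259291387/730990196)·4 + 84248073/730990196·15376/3969 + 26639200/182747549·175561/19600 = 1/3 ✓
b·Ac: 84248073/730990196·(-2/9) + 26639200/182747549·277/210 = 1/6 ✓
b·c³: (-259291387/730990196)·(-8) + 84248073/730990196·1906624/250047 + 26639200/182747549·(-73560059/2744000) = -9436792489/49341838230 ≠ 1/4 ⇒ order 3.
b·(c∘Ac): 84248073/730990196·(-248/567) + 26639200/182747549·(-116063/29400) = -2401905302/3837698529 ≠ 1/8
b·Ac²: 84248073/730990196·4/9 + 26639200/182747549·(-48451/6615) = -35107815587/34539286761 ≠ 1/12
b·A²c: 26639200/182747549·2/15 = 10655680/548242647 ≠ 1/24

3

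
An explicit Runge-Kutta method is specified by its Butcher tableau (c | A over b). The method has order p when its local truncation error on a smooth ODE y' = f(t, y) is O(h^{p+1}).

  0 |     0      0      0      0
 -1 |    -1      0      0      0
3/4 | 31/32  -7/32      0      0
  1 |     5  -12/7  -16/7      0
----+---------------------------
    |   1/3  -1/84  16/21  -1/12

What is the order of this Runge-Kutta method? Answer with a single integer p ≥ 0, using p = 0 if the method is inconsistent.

b = (1/3, -1/84, 16/21, -1/12)
c = (0, -1, 3/4, 1)
Ac = (0, 0, 7/32, 0)
Σ b_i: 1/3·1 + (-1/84)·1 + 16/21·1 + (-1/12)·1 = 1 ✓
b·c: (-1/84)·(-1) + 16/21·3/4 + (-1/12)·1 = 1/2 ✓
b·c²: (-1/84)·1 + 16/21·9/16 + (-1/12)·1 = 1/3 ✓
b·Ac: 16/21·7/32 = 1/6 ✓
b·c³: (-1/84)·(-1) + 16/21·27/64 + (-1/12)·1 = 1/4 ✓
b·(c∘Ac): 16/21·21/128 = 1/8 ✓
b·Ac²: 16/21·(-7/32) + (-1/12)·(-3) = 1/12 ✓
b·A²c: (-1/12)·(-1/2) = 1/24 ✓; 4 stages ⇒ order 4.

4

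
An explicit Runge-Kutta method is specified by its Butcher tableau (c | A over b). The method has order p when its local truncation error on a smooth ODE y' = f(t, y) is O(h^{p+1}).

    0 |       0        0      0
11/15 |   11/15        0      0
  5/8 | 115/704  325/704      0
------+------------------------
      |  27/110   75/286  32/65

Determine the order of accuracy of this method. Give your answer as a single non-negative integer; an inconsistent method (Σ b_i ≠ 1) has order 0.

3

b = (27/110, 75/286, 32/65)
c = (0, 11/15, 5/8)
Ac = (0, 0, 65/192)
Σ b_i: 27/110·1 + 75/286·1 + 32/65·1 = 1 ✓
b·c: 75/286·11/15 + 32/65·5/8 = 1/2 ✓
b·c²: 75/286·121/225 + 32/65·25/64 = 1/3 ✓
b·Ac: 32/65·65/192 = 1/6 ✓; 3 stages ⇒ order 3.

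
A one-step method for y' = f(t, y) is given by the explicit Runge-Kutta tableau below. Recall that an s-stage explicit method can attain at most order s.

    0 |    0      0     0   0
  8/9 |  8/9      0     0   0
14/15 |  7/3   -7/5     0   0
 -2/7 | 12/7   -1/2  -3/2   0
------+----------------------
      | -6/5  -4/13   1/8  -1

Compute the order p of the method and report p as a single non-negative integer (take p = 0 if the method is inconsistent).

b = (-6/5, -4/13, 1/8, -1)
c = (0, 8/9, 14/15, -2/7)
Ac = (0, 0, -56/45, -83/45)
Σ b_i: (-6/5)·1 + (-4/13)·1 + 1/8·1 + (-1)·1 = -1239/520 ≠ 1 ⇒ order 0.

0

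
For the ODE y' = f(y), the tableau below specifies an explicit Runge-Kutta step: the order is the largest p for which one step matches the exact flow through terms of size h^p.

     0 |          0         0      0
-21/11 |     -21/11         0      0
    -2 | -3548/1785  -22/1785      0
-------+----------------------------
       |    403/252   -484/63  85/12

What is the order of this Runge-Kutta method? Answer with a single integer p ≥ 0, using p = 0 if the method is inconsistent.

3

b = (403/252, -484/63, 85/12)
c = (0, -21/11, -2)
Ac = (0, 0, 2/85)
Σ b_i: 403/252·1 + (-484/63)·1 + 85/12·1 = 1 ✓
b·c: (-484/63)·(-21/11) + 85/12·(-2) = 1/2 ✓
b·c²: (-484/63)·441/121 + 85/12·4 = 1/3 ✓
b·Ac: 85/12·2/85 = 1/6 ✓; 3 stages ⇒ order 3.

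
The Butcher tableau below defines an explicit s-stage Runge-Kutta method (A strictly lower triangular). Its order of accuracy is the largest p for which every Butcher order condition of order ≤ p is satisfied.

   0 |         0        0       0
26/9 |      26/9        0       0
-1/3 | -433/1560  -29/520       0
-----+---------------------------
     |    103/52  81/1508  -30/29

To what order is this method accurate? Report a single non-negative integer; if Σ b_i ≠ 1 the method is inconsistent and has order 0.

b = (103/52, 81/1508, -30/29)
c = (0, 26/9, -1/3)
Ac = (0, 0, -29/180)
Σ b_i: 103/52·1 + 81/1508·1 + (-30/29)·1 = 1 ✓
b·c: 81/1508·26/9 + (-30/29)·(-1/3) = 1/2 ✓
b·c²: 81/1508·676/81 + (-30/29)·1/9 = 1/3 ✓
b·Ac: (-30/29)·(-29/180) = 1/6 ✓; 3 stages ⇒ order 3.

3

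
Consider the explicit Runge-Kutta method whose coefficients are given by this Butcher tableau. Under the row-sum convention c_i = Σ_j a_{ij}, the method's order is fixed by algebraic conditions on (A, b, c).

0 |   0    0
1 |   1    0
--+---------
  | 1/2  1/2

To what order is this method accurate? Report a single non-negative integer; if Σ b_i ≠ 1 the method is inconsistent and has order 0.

2

b = (1/2, 1/2)
c = (0, 1)
Σ b_i: 1/2·1 + 1/2·1 = 1 ✓
b·c: 1/2·1 = 1/2 ✓; 2 stages ⇒ order 2.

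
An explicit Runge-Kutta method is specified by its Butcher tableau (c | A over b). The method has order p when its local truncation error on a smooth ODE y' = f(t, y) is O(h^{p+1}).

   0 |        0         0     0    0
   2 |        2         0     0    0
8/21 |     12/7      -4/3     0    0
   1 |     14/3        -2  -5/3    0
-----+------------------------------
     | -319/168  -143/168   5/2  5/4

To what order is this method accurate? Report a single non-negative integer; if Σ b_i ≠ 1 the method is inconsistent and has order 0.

b = (-319/168, -143/168, 5/2, 5/4)
c = (0, 2, 8/21, 1)
Ac = (0, 0, -8/3, -292/63)
Σ b_i: (-319/168)·1 + (-143/168)·1 + 5/2·1 + 5/4·1 = 1 ✓
b·c: (-143/168)·2 + 5/2·8/21 + 5/4·1 = 1/2 ✓
b·c²: (-143/168)·4 + 5/2·64/441 + 5/4·1 = -3161/1764 ≠ 1/3 ⇒ order 2.
b·Ac: 5/2·(-8/3) + 5/4·(-292/63) = -785/63 ≠ 1/6

2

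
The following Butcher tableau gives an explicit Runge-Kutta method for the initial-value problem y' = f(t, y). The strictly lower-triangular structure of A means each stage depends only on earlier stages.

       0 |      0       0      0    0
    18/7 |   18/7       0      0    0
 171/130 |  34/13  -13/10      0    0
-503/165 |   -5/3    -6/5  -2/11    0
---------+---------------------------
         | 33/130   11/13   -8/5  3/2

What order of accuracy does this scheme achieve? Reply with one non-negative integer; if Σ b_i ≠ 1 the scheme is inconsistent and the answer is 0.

b = (33/130, 11/13, -8/5, 3/2)
c = (0, 18/7, 171/130, -503/165)
Ac = (0, 0, -117/35, -16641/5005)
Σ b_i: 33/130·1 + 11/13·1 + (-8/5)·1 + 3/2·1 = 1 ✓
b·c: 11/13·18/7 + (-8/5)·171/130 + 3/2·(-503/165) = -225301/50050 ≠ 1/2 ⇒ order 1.

1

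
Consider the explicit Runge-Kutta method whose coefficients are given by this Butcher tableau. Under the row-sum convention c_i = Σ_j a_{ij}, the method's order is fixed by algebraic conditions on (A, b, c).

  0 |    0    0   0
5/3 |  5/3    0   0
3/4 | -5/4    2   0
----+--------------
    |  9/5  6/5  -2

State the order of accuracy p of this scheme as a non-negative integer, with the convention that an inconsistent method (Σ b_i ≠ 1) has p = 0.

b = (9/5, 6/5, -2)
c = (0, 5/3, 3/4)
Ac = (0, 0, 10/3)
Σ b_i: 9/5·1 + 6/5·1 + (-2)·1 = 1 ✓
b·c: 6/5·5/3 + (-2)·3/4 = 1/2 ✓
b·c²: 6/5·25/9 + (-2)·9/16 = 53/24 ≠ 1/3 ⇒ order 2.
b·Ac: (-2)·10/3 = -20/3 ≠ 1/6

2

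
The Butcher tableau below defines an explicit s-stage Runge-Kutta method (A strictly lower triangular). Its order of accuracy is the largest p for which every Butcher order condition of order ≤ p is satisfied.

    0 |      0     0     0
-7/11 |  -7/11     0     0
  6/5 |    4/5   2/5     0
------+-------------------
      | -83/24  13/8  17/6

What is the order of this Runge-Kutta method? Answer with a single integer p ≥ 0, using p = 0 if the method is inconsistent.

b = (-83/24, 13/8, 17/6)
c = (0, -7/11, 6/5)
Ac = (0, 0, -14/55)
Σ b_i: (-83/24)·1 + 13/8·1 + 17/6·1 = 1 ✓
b·c: 13/8·(-7/11) + 17/6·6/5 = 1041/440 ≠ 1/2 ⇒ order 1.

1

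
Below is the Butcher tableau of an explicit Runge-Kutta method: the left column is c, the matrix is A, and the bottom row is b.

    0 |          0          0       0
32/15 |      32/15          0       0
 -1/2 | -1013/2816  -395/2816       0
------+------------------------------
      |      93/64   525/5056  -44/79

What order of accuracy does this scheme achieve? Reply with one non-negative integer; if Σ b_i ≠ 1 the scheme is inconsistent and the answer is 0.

b = (93/64, 525/5056, -44/79)
c = (0, 32/15, -1/2)
Ac = (0, 0, -79/264)
Σ b_i: 93/64·1 + 525/5056·1 + (-44/79)·1 = 1 ✓
b·c: 525/5056·32/15 + (-44/79)·(-1/2) = 1/2 ✓
b·c²: 525/5056·1024/225 + (-44/79)·1/4 = 1/3 ✓
b·Ac: (-44/79)·(-79/264) = 1/6 ✓; 3 stages ⇒ order 3.

3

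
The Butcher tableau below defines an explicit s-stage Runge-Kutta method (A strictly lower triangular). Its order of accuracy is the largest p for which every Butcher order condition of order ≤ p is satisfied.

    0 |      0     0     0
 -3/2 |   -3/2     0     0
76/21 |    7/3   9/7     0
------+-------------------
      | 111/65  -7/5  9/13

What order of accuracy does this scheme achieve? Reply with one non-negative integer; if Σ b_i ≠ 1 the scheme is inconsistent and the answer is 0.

b = (111/65, -7/5, 9/13)
c = (0, -3/2, 76/21)
Ac = (0, 0, -27/14)
Σ b_i: 111/65·1 + (-7/5)·1 + 9/13·1 = 1 ✓
b·c: (-7/5)·(-3/2) + 9/13·76/21 = 4191/910 ≠ 1/2 ⇒ order 1.

1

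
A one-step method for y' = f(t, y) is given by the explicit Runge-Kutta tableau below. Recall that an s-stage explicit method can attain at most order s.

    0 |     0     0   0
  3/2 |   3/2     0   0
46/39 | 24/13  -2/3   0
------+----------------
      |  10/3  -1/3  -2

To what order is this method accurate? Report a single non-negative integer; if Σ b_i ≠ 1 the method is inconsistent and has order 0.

b = (10/3, -1/3, -2)
c = (0, 3/2, 46/39)
Ac = (0, 0, -1)
Σ b_i: 10/3·1 + (-1/3)·1 + (-2)·1 = 1 ✓
b·c: (-1/3)·3/2 + (-2)·46/39 = -223/78 ≠ 1/2 ⇒ order 1.

1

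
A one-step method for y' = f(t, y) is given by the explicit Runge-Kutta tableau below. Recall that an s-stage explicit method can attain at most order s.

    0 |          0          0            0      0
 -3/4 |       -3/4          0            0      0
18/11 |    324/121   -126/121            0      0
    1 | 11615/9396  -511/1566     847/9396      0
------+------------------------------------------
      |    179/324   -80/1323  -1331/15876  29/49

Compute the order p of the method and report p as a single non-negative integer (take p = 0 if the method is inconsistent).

b = (179/324, -80/1323, -1331/15876, 29/49)
c = (0, -3/4, 18/11, 1)
Ac = (0, 0, 189/242, 91/232)
Σ b_i: 179/324·1 + (-80/1323)·1 + (-1331/15876)·1 + 29/49·1 = 1 ✓
b·c: (-80/1323)·(-3/4) + (-1331/15876)·18/11 + 29/49·1 = 1/2 ✓
b·c²: (-80/1323)·9/16 + (-1331/15876)·324/121 + 29/49·1 = 1/3 ✓
b·Ac: (-1331/15876)·189/242 + 29/49·91/232 = 1/6 ✓
b·c³: (-80/1323)·(-27/64) + (-1331/15876)·5832/1331 + 29/49·1 = 1/4 ✓
b·(c∘Ac): (-1331/15876)·1701/1331 + 29/49·91/232 = 1/8 ✓
b·Ac²: (-1331/15876)·(-567/968) + 29/49·161/2784 = 1/12 ✓
b·A²c: 29/49·49/696 = 1/24 ✓; 4 stages ⇒ order 4.

4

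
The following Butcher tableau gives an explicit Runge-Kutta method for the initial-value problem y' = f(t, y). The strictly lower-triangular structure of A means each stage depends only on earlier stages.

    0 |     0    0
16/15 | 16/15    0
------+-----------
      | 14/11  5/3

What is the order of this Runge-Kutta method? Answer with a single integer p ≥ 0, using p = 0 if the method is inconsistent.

b = (14/11, 5/3)
c = (0, 16/15)
Σ b_i: 14/11·1 + 5/3·1 = 97/33 ≠ 1 ⇒ order 0.

0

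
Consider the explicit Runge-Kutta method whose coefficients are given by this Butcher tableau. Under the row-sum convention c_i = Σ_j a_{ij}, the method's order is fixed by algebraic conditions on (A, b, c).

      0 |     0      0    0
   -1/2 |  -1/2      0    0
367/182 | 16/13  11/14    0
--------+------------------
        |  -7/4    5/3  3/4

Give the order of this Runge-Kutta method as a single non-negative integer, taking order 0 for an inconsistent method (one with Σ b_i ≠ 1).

b = (-7/4, 5/3, 3/4)
c = (0, -1/2, 367/182)
Ac = (0, 0, -11/28)
Σ b_i: (-7/4)·1 + 5/3·1 + 3/4·1 = 2/3 ≠ 1 ⇒ order 0.

0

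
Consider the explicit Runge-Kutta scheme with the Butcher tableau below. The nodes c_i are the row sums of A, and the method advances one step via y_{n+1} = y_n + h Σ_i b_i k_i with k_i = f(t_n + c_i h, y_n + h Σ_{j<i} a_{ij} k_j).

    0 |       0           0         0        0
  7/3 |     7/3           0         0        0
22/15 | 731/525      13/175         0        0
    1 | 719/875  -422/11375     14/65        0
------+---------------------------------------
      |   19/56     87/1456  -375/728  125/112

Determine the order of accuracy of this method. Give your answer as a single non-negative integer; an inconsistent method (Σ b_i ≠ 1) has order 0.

b = (19/56, 87/1456, -375/728, 125/112)
c = (0, 7/3, 22/15, 1)
Ac = (0, 0, 13/75, 86/375)
Σ b_i: 19/56·1 + 87/1456·1 + (-375/728)·1 + 125/112·1 = 1 ✓
b·c: 87/1456·7/3 + (-375/728)·22/15 + 125/112·1 = 1/2 ✓
b·c²: 87/1456·49/9 + (-375/728)·484/225 + 125/112·1 = 1/3 ✓
b·Ac: (-375/728)·13/75 + 125/112·86/375 = 1/6 ✓
b·c³: 87/1456·343/27 + (-375/728)·10648/3375 + 125/112·1 = 1/4 ✓
b·(c∘Ac): (-375/728)·286/1125 + 125/112·86/375 = 1/8 ✓
b·Ac²: (-375/728)·91/225 + 125/112·98/375 = 1/12 ✓
b·A²c: 125/112·14/375 = 1/24 ✓; 4 stages ⇒ order 4.

4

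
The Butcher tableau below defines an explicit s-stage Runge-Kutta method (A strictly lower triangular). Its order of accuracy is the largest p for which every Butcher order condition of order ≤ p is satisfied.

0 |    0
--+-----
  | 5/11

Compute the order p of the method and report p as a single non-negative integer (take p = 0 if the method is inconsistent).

0

b = (5/11)
c = (0)
Σ b_i: 5/11·1 = 5/11 ≠ 1 ⇒ order 0.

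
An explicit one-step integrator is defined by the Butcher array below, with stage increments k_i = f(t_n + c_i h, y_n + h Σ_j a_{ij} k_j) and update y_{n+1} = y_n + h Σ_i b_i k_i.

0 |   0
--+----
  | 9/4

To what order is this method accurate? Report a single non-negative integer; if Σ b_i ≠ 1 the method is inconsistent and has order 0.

0

b = (9/4)
c = (0)
Σ b_i: 9/4·1 = 9/4 ≠ 1 ⇒ order 0.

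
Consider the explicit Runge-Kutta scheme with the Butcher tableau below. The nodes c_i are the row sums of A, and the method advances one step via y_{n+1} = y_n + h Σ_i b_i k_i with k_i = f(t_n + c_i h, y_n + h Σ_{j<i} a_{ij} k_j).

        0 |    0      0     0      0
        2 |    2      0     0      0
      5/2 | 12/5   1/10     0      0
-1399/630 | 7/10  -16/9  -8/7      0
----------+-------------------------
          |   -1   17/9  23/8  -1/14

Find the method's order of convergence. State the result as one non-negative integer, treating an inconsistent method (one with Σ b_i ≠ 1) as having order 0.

b = (-1, 17/9, 23/8, -1/14)
c = (0, 2, 5/2, -1399/630)
Ac = (0, 0, 1/5, -404/63)
Σ b_i: (-1)·1 + 17/9·1 + 23/8·1 + (-1/14)·1 = 1861/504 ≠ 1 ⇒ order 0.

0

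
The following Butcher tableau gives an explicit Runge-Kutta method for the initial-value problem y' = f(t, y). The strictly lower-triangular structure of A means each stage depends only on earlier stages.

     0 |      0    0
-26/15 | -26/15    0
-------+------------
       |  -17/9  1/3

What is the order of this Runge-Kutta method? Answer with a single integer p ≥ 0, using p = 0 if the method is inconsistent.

b = (-17/9, 1/3)
c = (0, -26/15)
Σ b_i: (-17/9)·1 + 1/3·1 = -14/9 ≠ 1 ⇒ order 0.

0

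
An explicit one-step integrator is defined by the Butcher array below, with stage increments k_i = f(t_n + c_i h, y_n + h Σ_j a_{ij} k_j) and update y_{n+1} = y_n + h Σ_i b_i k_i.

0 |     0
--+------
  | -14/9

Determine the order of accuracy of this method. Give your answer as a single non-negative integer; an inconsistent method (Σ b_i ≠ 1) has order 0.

0

b = (-14/9)
c = (0)
Σ b_i: (-14/9)·1 = -14/9 ≠ 1 ⇒ order 0.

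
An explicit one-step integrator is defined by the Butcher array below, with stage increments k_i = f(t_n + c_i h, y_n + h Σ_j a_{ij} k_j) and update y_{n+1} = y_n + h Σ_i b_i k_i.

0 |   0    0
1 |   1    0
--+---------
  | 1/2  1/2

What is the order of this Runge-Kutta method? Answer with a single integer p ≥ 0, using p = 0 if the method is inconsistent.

b = (1/2, 1/2)
c = (0, 1)
Σ b_i: 1/2·1 + 1/2·1 = 1 ✓
b·c: 1/2·1 = 1/2 ✓; 2 stages ⇒ order 2.

2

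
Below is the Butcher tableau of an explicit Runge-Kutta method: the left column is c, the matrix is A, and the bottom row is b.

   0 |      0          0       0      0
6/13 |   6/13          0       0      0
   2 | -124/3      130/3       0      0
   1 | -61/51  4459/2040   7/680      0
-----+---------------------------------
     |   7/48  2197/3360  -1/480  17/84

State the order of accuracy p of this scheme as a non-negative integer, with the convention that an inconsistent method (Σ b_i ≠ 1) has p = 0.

b = (7/48, 2197/3360, -1/480, 17/84)
c = (0, 6/13, 2, 1)
Ac = (0, 0, 20, 35/34)
Σ b_i: 7/48·1 + 2197/3360·1 + (-1/480)·1 + 17/84·1 = 1 ✓
b·c: 2197/3360·6/13 + (-1/480)·2 + 17/84·1 = 1/2 ✓
b·c²: 2197/3360·36/169 + (-1/480)·4 + 17/84·1 = 1/3 ✓
b·Ac: (-1/480)·20 + 17/84·35/34 = 1/6 ✓
b·c³: 2197/3360·216/2197 + (-1/480)·8 + 17/84·1 = 1/4 ✓
b·(c∘Ac): (-1/480)·40 + 17/84·35/34 = 1/8 ✓
b·Ac²: (-1/480)·120/13 + 17/84·112/221 = 1/12 ✓
b·A²c: 17/84·7/34 = 1/24 ✓; 4 stages ⇒ order 4.

4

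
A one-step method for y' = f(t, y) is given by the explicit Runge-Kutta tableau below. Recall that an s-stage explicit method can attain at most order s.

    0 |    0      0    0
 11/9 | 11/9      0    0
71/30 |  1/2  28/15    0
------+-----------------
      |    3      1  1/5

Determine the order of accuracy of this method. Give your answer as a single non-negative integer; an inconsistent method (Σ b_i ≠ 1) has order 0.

0

b = (3, 1, 1/5)
c = (0, 11/9, 71/30)
Ac = (0, 0, 308/135)
Σ b_i: 3·1 + 1·1 + 1/5·1 = 21/5 ≠ 1 ⇒ order 0.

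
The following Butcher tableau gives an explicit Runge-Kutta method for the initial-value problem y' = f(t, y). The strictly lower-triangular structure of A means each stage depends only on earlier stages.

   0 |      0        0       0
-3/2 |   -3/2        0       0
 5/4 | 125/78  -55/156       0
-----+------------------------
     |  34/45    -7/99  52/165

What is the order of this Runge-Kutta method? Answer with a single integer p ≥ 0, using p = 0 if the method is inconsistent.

b = (34/45, -7/99, 52/165)
c = (0, -3/2, 5/4)
Ac = (0, 0, 55/104)
Σ b_i: 34/45·1 + (-7/99)·1 + 52/165·1 = 1 ✓
b·c: (-7/99)·(-3/2) + 52/165·5/4 = 1/2 ✓
b·c²: (-7/99)·9/4 + 52/165·25/16 = 1/3 ✓
b·Ac: 52/165·55/104 = 1/6 ✓; 3 stages ⇒ order 3.

3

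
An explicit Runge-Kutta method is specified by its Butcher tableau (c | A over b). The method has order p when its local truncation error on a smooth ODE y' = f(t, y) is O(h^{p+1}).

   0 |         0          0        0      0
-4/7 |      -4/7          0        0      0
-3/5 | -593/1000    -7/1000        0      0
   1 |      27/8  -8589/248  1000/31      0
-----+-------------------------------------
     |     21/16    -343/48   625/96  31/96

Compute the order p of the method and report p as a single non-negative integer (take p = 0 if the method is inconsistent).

b = (21/16, -343/48, 625/96, 31/96)
c = (0, -4/7, -3/5, 1)
Ac = (0, 0, 1/250, 27/62)
Σ b_i: 21/16·1 + (-343/48)·1 + 625/96·1 + 31/96·1 = 1 ✓
b·c: (-343/48)·(-4/7) + 625/96·(-3/5) + 31/96·1 = 1/2 ✓
b·c²: (-343/48)·16/49 + 625/96·9/25 + 31/96·1 = 1/3 ✓
b·Ac: 625/96·1/250 + 31/96·27/62 = 1/6 ✓
b·c³: (-343/48)·(-64/343) + 625/96·(-27/125) + 31/96·1 = 1/4 ✓
b·(c∘Ac): 625/96·(-3/1250) + 31/96·27/62 = 1/8 ✓
b·Ac²: 625/96·(-2/875) + 31/96·66/217 = 1/12 ✓
b·A²c: 31/96·4/31 = 1/24 ✓; 4 stages ⇒ order 4.

4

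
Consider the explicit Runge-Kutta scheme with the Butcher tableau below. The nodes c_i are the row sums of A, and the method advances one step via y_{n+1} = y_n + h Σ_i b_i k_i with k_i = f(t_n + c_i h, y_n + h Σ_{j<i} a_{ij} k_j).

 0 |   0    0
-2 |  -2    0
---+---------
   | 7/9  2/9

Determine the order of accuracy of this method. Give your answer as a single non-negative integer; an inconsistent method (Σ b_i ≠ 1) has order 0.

1

b = (7/9, 2/9)
c = (0, -2)
Σ b_i: 7/9·1 + 2/9·1 = 1 ✓
b·c: 2/9·(-2) = -4/9 ≠ 1/2 ⇒ order 1.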